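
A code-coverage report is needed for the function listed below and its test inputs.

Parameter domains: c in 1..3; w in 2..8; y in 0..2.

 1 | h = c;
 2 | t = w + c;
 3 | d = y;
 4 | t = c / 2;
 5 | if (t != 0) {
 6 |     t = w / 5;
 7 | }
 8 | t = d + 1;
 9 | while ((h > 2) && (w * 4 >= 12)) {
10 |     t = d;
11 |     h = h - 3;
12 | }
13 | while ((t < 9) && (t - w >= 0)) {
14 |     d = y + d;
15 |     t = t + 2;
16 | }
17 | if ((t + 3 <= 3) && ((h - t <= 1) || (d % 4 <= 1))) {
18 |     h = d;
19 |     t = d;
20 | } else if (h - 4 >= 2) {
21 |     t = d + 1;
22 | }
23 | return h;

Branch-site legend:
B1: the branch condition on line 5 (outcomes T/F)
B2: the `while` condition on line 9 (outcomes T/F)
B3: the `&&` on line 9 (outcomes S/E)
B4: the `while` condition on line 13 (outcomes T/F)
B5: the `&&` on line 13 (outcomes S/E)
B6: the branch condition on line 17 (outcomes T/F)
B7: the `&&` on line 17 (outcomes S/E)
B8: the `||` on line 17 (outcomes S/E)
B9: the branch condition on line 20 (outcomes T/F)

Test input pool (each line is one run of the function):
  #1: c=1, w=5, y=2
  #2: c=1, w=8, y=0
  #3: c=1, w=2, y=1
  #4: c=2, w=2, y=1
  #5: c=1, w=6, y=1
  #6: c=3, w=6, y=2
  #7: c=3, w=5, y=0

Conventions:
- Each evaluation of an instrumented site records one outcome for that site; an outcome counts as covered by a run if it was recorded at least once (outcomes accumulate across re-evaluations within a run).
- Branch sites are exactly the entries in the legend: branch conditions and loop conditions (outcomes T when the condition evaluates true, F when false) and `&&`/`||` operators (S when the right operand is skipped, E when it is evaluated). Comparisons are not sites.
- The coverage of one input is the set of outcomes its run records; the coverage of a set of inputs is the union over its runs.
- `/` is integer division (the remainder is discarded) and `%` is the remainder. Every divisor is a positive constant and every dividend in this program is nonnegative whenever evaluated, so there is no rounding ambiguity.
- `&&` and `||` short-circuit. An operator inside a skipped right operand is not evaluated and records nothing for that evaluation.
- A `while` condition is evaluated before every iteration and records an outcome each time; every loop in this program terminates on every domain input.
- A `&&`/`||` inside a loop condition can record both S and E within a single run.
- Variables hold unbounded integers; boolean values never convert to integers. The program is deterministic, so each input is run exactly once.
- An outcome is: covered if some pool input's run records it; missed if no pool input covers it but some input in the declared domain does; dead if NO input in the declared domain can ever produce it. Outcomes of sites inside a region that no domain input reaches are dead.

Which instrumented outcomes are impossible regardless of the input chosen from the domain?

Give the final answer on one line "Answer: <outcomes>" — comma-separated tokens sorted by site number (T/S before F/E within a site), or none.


running all 63 domain inputs and tallying outcomes:
  B8=E: zero occurrences over every domain input -> dead
  B9=T: zero occurrences over every domain input -> dead
  reachable outcomes have witnesses, e.g. B1=T (e.g. c=2, w=2, y=0), B1=F (e.g. c=1, w=2, y=0), B2=T (e.g. c=3, w=3, y=0), B2=F (e.g. c=1, w=2, y=0)
Answer: B8=E, B9=T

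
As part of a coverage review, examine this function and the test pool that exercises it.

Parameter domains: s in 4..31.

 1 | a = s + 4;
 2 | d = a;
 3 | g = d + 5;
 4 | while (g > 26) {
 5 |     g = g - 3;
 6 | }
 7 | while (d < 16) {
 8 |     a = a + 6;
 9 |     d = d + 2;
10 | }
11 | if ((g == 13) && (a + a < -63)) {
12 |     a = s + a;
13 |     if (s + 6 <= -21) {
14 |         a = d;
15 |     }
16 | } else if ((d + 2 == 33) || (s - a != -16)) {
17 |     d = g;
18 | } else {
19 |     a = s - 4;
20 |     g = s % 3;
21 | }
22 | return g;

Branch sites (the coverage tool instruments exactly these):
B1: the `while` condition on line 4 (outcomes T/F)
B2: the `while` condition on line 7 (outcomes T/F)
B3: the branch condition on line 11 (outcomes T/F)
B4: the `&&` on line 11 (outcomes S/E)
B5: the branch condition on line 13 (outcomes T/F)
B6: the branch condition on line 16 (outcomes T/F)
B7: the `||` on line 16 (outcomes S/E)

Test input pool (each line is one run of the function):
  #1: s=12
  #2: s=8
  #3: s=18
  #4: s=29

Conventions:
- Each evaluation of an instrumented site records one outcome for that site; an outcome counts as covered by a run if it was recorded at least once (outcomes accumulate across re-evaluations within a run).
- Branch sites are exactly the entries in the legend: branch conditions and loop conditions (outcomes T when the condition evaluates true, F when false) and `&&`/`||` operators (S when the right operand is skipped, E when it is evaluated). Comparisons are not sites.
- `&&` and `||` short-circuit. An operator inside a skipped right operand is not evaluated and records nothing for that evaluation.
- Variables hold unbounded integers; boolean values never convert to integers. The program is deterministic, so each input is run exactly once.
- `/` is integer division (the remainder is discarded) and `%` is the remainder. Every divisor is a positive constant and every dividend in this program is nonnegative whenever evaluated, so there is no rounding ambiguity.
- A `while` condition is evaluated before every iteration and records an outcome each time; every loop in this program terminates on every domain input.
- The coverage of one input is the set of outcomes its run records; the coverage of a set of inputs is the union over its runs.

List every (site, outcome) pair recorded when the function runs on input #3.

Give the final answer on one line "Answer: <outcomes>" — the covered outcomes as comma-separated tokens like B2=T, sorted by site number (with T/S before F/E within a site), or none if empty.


Event log for input #3 (s=18):
  B1->T, B1->F, B2->F, B4->S, B3->F, B7->E, B6->T
deduplicating events, the covered set is: B1=T, B1=F, B2=F, B3=F, B4=S, B6=T, B7=E
Answer: B1=T, B1=F, B2=F, B3=F, B4=S, B6=T, B7=E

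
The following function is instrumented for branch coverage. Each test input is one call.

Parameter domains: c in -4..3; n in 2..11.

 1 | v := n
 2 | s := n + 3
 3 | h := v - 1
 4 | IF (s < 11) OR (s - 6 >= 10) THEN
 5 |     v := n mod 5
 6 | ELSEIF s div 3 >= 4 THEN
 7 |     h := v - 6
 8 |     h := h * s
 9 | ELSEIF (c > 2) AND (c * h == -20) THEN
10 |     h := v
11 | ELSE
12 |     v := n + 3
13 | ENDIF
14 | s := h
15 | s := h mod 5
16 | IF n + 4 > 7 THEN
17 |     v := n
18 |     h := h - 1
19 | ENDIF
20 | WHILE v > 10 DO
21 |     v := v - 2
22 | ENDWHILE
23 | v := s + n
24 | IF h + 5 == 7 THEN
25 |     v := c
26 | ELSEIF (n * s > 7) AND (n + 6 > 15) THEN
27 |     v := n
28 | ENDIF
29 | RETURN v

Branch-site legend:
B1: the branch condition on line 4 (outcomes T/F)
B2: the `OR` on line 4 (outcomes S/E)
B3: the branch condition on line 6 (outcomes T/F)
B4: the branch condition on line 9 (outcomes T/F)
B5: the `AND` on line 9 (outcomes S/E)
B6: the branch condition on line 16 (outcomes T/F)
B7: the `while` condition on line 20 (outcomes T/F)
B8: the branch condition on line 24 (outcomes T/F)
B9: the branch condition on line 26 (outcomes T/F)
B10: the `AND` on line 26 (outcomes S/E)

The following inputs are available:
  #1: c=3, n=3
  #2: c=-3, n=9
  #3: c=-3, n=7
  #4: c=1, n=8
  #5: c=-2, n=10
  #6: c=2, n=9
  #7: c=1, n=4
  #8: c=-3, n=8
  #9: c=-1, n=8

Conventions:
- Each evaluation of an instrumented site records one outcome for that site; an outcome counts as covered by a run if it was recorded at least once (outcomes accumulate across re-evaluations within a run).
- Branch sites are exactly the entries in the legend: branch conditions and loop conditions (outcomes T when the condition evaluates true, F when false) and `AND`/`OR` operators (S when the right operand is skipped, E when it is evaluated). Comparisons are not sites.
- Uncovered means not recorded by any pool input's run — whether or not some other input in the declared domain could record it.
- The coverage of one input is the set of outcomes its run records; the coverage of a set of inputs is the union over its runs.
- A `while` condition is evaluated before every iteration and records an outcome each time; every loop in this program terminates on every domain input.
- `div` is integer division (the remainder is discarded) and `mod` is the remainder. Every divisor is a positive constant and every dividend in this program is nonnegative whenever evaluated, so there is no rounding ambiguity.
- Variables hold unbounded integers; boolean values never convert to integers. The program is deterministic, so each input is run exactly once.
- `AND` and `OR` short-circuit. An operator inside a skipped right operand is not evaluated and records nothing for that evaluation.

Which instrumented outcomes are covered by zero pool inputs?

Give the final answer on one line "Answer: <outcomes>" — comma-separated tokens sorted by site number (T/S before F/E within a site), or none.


input #1, c=3, n=3: outcomes B1=T, B2=S, B6=F, B7=F, B8=T
input #2, c=-3, n=9: outcomes B1=F, B2=E, B3=T, B6=T, B7=F, B8=F, B9=F, B10=E
input #3, c=-3, n=7: outcomes B1=T, B2=S, B6=T, B7=F, B8=F, B9=F, B10=S
input #4, c=1, n=8: outcomes B1=F, B2=E, B3=F, B4=F, B5=S, B6=T, B7=F, B8=F, B9=F, B10=E
input #5, c=-2, n=10: outcomes B1=F, B2=E, B3=T, B6=T, B7=F, B8=F, B9=T, B10=E
input #6, c=2, n=9: outcomes B1=F, B2=E, B3=T, B6=T, B7=F, B8=F, B9=F, B10=E
input #7, c=1, n=4: outcomes B1=T, B2=S, B6=T, B7=F, B8=T
input #8, c=-3, n=8: outcomes B1=F, B2=E, B3=F, B4=F, B5=S, B6=T, B7=F, B8=F, B9=F, B10=E
input #9, c=-1, n=8: outcomes B1=F, B2=E, B3=F, B4=F, B5=S, B6=T, B7=F, B8=F, B9=F, B10=E
union over the pool: B1=T, B1=F, B2=S, B2=E, B3=T, B3=F, B4=F, B5=S, B6=T, B6=F, B7=F, B8=T, B8=F, B9=T, B9=F, B10=S, B10=E
uncovered (3 of 20): B4=T, B5=E, B7=T
Answer: B4=T, B5=E, B7=T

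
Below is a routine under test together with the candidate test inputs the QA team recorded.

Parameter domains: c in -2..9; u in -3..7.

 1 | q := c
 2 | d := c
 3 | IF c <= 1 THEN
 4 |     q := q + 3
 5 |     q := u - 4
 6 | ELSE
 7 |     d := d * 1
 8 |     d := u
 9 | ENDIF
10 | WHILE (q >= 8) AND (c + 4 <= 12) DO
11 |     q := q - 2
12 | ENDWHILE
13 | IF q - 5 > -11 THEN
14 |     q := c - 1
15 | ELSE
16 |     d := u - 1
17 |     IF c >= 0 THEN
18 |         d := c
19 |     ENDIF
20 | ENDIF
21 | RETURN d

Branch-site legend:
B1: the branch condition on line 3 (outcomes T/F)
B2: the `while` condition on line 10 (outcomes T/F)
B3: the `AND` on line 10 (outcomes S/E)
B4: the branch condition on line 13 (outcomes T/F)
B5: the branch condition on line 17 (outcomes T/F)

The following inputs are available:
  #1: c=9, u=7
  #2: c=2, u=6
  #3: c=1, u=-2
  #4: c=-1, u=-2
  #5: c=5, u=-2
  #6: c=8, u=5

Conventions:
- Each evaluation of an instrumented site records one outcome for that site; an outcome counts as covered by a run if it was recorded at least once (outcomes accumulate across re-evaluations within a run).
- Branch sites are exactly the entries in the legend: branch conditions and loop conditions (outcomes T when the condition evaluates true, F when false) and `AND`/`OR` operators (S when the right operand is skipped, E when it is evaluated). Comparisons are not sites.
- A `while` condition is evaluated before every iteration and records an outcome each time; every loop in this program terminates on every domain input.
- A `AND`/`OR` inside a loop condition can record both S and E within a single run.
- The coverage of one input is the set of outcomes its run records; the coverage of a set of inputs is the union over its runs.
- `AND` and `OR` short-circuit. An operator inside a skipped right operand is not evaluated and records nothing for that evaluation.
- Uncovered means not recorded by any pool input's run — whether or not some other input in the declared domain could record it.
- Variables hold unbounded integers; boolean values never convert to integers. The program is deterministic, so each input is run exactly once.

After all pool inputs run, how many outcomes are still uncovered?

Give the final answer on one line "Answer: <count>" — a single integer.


input #1 (c=9, u=7): events B1->F, B3->E, B2->F, B4->T; covers B1=F, B2=F, B3=E, B4=T
input #2 (c=2, u=6): events B1->F, B3->S, B2->F, B4->T; covers B1=F, B2=F, B3=S, B4=T
input #3 (c=1, u=-2): events B1->T, B3->S, B2->F, B4->F, B5->T; covers B1=T, B2=F, B3=S, B4=F, B5=T
input #4 (c=-1, u=-2): events B1->T, B3->S, B2->F, B4->F, B5->F; covers B1=T, B2=F, B3=S, B4=F, B5=F
input #5 (c=5, u=-2): events B1->F, B3->S, B2->F, B4->T; covers B1=F, B2=F, B3=S, B4=T
input #6 (c=8, u=5): events B1->F, B3->E, B2->T, B3->S, B2->F, B4->T; covers B1=F, B2=T, B2=F, B3=S, B3=E, B4=T
union over the pool: B1=T, B1=F, B2=T, B2=F, B3=S, B3=E, B4=T, B4=F, B5=T, B5=F
uncovered (0 of 10): none
Answer: 0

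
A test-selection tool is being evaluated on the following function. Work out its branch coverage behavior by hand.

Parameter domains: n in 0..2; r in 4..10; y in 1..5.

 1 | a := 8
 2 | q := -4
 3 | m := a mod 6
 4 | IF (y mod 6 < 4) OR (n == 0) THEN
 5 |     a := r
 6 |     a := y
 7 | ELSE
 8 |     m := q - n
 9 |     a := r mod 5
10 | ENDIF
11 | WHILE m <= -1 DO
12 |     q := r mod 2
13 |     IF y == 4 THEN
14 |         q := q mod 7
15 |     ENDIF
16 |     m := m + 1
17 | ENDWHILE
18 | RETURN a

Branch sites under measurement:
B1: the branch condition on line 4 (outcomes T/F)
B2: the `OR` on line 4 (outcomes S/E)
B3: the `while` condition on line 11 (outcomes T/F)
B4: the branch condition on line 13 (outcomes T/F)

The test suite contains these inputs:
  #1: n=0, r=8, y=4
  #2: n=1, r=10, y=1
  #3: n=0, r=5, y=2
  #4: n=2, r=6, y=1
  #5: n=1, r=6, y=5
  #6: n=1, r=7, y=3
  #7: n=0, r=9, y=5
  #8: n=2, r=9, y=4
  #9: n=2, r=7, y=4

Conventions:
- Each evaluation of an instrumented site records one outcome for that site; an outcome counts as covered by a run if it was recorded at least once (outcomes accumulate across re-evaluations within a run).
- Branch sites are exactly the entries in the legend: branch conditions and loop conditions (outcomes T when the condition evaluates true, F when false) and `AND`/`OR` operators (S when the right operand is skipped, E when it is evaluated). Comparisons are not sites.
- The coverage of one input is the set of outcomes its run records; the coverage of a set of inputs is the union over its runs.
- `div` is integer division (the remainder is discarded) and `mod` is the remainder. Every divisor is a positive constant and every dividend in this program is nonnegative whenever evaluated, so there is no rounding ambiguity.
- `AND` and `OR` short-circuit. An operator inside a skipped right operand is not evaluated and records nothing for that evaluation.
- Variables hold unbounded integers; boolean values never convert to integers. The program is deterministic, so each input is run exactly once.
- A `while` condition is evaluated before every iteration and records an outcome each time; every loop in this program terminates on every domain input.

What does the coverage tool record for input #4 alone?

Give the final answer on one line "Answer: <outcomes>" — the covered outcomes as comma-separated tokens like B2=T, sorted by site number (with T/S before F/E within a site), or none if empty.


Simulating input #4 (n=2, r=6, y=1) step by step:
  B2->S, B1->T, B3->F
distinct outcomes covered: B1=T, B2=S, B3=F
Answer: B1=T, B2=S, B3=F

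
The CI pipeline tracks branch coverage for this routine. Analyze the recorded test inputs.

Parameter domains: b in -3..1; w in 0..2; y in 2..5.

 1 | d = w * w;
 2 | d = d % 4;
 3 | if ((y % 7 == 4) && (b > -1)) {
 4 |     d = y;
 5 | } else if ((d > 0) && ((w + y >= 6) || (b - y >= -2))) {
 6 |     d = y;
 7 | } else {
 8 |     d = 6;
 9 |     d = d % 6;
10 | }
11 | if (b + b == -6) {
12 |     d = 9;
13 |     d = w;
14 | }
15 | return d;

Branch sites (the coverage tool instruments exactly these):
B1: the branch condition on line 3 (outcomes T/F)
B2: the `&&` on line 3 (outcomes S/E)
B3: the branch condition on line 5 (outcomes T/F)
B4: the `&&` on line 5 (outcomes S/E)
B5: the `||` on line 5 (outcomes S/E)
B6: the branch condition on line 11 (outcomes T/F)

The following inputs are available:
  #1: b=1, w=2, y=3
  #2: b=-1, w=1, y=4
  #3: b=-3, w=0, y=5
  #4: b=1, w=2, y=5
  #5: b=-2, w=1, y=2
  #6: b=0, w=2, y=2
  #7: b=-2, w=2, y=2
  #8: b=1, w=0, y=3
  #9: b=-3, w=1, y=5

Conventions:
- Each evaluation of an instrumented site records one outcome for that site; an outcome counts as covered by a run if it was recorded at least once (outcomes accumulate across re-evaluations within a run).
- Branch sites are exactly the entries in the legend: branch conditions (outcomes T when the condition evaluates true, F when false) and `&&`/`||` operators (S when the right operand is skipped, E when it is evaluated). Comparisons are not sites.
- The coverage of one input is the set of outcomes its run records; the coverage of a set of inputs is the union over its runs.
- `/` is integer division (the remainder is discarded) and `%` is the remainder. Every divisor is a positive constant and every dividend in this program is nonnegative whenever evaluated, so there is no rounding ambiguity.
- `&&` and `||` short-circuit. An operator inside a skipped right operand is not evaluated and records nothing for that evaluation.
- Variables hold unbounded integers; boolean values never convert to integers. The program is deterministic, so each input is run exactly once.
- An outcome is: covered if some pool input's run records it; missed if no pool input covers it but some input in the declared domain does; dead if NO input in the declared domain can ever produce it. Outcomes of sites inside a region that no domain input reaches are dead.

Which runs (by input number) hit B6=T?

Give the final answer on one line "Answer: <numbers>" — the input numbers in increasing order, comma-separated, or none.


input #1 (b=1, w=2, y=3): does not produce B6=T
input #2 (b=-1, w=1, y=4): does not produce B6=T
input #3 (b=-3, w=0, y=5): produces B6=T
input #4 (b=1, w=2, y=5): does not produce B6=T
input #5 (b=-2, w=1, y=2): does not produce B6=T
input #6 (b=0, w=2, y=2): does not produce B6=T
input #7 (b=-2, w=2, y=2): does not produce B6=T
input #8 (b=1, w=0, y=3): does not produce B6=T
input #9 (b=-3, w=1, y=5): produces B6=T
Answer: 3, 9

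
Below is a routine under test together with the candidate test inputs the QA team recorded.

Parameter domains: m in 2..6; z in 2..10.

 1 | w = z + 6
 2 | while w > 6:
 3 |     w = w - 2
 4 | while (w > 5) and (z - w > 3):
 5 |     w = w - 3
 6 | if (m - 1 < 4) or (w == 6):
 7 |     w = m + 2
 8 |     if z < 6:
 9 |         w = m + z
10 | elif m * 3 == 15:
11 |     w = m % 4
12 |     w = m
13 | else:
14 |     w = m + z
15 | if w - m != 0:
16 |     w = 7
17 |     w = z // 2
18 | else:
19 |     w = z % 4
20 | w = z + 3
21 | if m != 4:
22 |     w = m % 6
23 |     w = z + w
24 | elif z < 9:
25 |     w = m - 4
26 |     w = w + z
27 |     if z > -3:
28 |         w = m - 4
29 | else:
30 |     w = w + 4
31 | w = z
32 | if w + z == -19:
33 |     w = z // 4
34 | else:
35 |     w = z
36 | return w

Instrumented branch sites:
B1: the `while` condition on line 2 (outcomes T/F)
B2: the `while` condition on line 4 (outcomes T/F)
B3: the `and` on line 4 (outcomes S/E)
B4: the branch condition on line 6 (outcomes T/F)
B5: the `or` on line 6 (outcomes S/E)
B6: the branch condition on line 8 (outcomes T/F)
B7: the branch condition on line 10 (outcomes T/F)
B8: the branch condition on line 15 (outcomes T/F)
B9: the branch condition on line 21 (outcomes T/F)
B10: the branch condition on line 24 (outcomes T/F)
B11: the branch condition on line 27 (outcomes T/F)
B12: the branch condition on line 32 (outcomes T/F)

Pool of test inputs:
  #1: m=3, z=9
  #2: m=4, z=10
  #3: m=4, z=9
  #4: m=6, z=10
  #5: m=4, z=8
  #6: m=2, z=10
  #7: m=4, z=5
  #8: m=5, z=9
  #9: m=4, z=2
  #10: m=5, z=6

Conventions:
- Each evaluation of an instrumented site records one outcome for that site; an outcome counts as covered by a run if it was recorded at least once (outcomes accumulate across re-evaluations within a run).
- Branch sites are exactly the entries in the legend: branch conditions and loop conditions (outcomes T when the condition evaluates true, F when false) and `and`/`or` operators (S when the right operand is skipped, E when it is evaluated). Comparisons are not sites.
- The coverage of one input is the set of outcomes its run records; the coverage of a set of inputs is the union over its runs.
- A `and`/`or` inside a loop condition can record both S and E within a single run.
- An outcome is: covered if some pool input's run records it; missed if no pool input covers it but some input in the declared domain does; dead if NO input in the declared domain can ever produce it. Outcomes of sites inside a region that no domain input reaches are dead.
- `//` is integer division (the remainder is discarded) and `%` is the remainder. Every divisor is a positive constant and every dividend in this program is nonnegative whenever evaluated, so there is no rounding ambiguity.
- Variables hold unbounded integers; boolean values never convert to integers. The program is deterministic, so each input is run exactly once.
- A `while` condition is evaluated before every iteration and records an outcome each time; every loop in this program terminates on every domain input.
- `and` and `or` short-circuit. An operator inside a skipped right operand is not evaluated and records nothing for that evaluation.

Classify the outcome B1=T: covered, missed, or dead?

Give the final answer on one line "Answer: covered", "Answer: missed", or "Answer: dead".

B1=T is recorded by pool input(s) 1, 2, 3, 4, 5, 6, 7, 8, 9, 10 -> covered

Answer: covered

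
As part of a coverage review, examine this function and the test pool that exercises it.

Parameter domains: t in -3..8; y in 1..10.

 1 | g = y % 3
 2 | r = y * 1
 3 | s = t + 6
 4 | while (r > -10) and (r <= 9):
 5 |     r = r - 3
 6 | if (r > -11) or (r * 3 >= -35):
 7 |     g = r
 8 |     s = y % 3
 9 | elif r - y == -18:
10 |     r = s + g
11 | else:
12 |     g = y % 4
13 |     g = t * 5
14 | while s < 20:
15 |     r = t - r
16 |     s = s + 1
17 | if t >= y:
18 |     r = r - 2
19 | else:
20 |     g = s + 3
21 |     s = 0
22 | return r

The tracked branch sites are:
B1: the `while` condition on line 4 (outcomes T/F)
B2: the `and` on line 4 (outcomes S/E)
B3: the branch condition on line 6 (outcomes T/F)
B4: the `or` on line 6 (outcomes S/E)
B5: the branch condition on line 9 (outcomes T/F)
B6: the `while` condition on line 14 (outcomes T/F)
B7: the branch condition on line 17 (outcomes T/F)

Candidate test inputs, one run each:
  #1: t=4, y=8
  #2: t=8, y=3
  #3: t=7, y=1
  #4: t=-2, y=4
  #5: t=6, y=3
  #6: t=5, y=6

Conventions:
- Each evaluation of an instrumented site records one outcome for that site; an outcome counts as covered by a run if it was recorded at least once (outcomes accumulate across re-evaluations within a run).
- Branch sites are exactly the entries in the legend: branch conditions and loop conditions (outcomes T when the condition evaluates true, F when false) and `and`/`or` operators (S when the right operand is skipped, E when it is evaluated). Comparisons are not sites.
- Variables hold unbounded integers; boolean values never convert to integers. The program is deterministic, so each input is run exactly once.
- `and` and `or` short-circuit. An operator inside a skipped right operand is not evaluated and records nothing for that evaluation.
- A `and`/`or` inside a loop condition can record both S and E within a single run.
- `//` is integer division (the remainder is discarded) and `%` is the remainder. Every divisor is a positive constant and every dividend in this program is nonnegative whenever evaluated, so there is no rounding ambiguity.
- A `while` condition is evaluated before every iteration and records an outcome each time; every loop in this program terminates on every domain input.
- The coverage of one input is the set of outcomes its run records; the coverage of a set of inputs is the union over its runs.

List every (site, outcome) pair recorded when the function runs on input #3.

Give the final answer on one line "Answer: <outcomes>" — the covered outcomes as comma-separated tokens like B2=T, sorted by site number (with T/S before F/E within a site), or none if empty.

Running input #3 (t=7, y=1), event by event:
  B2->E, B1->T, B2->E, B1->T, B2->E, B1->T, B2->E, B1->T, B2->S, B1->F
  B4->E, B3->T, B6->T, B6->T, B6->T, B6->T, B6->T, B6->T, B6->T, B6->T
  B6->T, B6->T, B6->T, B6->T, B6->T, B6->T, B6->T, B6->T, B6->T, B6->T
  B6->T, B6->F, B7->T
distinct outcomes covered: B1=T, B1=F, B2=S, B2=E, B3=T, B4=E, B6=T, B6=F, B7=T

Answer: B1=T, B1=F, B2=S, B2=E, B3=T, B4=E, B6=T, B6=F, B7=T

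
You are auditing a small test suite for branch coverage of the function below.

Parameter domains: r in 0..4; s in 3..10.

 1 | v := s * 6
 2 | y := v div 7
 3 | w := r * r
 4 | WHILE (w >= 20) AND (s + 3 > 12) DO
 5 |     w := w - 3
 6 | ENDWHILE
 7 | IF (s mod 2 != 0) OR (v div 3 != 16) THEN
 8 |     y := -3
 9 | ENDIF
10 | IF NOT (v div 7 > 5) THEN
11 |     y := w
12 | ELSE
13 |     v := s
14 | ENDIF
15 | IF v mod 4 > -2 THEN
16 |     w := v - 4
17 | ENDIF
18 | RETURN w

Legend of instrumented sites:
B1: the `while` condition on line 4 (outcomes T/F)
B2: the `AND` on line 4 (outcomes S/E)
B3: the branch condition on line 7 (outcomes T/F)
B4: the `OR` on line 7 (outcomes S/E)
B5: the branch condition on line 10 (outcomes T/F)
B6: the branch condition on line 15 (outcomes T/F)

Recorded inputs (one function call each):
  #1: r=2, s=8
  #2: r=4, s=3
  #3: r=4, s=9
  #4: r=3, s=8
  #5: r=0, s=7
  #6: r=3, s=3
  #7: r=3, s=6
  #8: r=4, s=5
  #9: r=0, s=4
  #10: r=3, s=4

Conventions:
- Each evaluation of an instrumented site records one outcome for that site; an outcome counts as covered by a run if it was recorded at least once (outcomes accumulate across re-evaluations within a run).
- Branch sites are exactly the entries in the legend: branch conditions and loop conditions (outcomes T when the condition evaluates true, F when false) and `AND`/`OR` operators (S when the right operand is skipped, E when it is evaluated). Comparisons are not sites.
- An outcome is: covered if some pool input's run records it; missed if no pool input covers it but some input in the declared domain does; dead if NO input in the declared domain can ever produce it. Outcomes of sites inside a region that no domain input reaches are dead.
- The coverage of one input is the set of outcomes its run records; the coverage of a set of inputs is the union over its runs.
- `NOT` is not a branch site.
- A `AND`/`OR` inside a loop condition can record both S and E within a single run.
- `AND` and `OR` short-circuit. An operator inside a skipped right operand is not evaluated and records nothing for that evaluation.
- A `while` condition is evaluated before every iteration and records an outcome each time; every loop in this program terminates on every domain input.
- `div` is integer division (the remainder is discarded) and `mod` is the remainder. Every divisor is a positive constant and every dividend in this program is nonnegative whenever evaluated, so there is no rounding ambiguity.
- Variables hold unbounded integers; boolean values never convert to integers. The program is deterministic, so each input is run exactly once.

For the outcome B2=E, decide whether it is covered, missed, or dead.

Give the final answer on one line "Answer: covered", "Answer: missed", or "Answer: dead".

no pool input records B2=E
checking all 40 inputs in the declared domain: B2=E is never recorded -> dead

Answer: dead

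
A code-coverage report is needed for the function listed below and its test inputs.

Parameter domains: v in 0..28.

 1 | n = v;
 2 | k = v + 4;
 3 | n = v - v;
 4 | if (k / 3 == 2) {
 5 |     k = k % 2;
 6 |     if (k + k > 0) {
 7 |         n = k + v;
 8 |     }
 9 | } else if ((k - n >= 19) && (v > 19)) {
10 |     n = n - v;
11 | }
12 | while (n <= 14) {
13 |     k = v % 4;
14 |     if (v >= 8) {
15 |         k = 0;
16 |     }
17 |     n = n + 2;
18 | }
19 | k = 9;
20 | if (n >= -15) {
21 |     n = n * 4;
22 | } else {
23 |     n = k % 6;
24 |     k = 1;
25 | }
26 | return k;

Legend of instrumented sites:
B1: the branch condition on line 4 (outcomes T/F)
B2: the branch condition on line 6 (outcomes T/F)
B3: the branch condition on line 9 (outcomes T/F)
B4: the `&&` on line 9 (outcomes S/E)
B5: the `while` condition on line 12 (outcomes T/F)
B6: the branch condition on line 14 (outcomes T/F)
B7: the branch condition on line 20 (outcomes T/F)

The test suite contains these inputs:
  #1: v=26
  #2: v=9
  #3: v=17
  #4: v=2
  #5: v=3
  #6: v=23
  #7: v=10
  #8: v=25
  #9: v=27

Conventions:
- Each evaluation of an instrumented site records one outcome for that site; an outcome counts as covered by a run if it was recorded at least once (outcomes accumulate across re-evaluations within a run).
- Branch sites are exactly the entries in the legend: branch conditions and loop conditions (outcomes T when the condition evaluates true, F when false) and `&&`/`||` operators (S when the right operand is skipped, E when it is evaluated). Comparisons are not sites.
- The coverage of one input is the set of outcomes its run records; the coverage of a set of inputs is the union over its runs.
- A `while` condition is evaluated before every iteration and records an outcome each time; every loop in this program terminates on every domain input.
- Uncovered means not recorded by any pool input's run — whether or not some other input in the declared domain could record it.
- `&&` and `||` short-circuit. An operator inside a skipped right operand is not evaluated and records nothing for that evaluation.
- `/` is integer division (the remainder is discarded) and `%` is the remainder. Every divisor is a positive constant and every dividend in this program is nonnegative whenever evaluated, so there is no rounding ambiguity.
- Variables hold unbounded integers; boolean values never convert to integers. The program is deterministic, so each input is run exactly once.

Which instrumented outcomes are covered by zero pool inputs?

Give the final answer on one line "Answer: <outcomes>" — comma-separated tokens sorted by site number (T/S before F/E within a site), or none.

test 1 (v=26) hits B1=F, B3=T, B4=E, B5=T, B5=F, B6=T, B7=T
test 2 (v=9) hits B1=F, B3=F, B4=S, B5=T, B5=F, B6=T, B7=T
test 3 (v=17) hits B1=F, B3=F, B4=E, B5=T, B5=F, B6=T, B7=T
test 4 (v=2) hits B1=T, B2=F, B5=T, B5=F, B6=F, B7=T
test 5 (v=3) hits B1=T, B2=T, B5=T, B5=F, B6=F, B7=T
test 6 (v=23) hits B1=F, B3=T, B4=E, B5=T, B5=F, B6=T, B7=T
test 7 (v=10) hits B1=F, B3=F, B4=S, B5=T, B5=F, B6=T, B7=T
test 8 (v=25) hits B1=F, B3=T, B4=E, B5=T, B5=F, B6=T, B7=T
test 9 (v=27) hits B1=F, B3=T, B4=E, B5=T, B5=F, B6=T, B7=T
union over the pool: B1=T, B1=F, B2=T, B2=F, B3=T, B3=F, B4=S, B4=E, B5=T, B5=F, B6=T, B6=F, B7=T
uncovered (1 of 14): B7=F

Answer: B7=F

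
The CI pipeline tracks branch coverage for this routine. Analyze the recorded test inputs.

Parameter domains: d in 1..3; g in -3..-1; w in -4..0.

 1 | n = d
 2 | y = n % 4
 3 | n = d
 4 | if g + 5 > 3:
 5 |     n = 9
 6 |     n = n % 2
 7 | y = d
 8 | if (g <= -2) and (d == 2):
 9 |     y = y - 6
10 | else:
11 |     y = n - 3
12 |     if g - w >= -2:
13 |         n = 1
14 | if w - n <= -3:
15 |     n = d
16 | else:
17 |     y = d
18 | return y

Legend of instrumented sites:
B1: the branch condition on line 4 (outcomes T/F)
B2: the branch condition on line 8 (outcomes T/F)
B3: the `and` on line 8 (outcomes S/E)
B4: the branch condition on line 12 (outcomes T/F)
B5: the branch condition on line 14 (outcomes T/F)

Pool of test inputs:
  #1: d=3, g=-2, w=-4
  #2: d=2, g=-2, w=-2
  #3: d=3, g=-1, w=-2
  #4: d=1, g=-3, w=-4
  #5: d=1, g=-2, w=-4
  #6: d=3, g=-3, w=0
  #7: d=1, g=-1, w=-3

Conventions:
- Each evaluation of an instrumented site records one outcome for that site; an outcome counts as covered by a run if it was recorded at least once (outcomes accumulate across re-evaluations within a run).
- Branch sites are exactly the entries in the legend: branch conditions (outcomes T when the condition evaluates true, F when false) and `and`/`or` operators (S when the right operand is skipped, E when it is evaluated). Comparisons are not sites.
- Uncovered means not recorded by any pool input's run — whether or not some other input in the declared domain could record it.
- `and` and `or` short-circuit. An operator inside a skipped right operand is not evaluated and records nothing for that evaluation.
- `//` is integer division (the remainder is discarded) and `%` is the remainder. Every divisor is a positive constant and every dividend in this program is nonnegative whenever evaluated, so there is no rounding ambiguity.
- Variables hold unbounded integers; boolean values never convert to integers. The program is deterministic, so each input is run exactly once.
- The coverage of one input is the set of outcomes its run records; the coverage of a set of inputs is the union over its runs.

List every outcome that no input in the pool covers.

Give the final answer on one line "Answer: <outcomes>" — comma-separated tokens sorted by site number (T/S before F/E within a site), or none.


#1 (d=3, g=-2, w=-4) -> B1->F, B3->E, B2->F, B4->T, B5->T; covered: B1=F, B2=F, B3=E, B4=T, B5=T
#2 (d=2, g=-2, w=-2) -> B1->F, B3->E, B2->T, B5->T; covered: B1=F, B2=T, B3=E, B5=T
#3 (d=3, g=-1, w=-2) -> B1->T, B3->S, B2->F, B4->T, B5->T; covered: B1=T, B2=F, B3=S, B4=T, B5=T
#4 (d=1, g=-3, w=-4) -> B1->F, B3->E, B2->F, B4->T, B5->T; covered: B1=F, B2=F, B3=E, B4=T, B5=T
#5 (d=1, g=-2, w=-4) -> B1->F, B3->E, B2->F, B4->T, B5->T; covered: B1=F, B2=F, B3=E, B4=T, B5=T
#6 (d=3, g=-3, w=0) -> B1->F, B3->E, B2->F, B4->F, B5->T; covered: B1=F, B2=F, B3=E, B4=F, B5=T
#7 (d=1, g=-1, w=-3) -> B1->T, B3->S, B2->F, B4->T, B5->T; covered: B1=T, B2=F, B3=S, B4=T, B5=T
union over the pool: B1=T, B1=F, B2=T, B2=F, B3=S, B3=E, B4=T, B4=F, B5=T
uncovered (1 of 10): B5=F
Answer: B5=F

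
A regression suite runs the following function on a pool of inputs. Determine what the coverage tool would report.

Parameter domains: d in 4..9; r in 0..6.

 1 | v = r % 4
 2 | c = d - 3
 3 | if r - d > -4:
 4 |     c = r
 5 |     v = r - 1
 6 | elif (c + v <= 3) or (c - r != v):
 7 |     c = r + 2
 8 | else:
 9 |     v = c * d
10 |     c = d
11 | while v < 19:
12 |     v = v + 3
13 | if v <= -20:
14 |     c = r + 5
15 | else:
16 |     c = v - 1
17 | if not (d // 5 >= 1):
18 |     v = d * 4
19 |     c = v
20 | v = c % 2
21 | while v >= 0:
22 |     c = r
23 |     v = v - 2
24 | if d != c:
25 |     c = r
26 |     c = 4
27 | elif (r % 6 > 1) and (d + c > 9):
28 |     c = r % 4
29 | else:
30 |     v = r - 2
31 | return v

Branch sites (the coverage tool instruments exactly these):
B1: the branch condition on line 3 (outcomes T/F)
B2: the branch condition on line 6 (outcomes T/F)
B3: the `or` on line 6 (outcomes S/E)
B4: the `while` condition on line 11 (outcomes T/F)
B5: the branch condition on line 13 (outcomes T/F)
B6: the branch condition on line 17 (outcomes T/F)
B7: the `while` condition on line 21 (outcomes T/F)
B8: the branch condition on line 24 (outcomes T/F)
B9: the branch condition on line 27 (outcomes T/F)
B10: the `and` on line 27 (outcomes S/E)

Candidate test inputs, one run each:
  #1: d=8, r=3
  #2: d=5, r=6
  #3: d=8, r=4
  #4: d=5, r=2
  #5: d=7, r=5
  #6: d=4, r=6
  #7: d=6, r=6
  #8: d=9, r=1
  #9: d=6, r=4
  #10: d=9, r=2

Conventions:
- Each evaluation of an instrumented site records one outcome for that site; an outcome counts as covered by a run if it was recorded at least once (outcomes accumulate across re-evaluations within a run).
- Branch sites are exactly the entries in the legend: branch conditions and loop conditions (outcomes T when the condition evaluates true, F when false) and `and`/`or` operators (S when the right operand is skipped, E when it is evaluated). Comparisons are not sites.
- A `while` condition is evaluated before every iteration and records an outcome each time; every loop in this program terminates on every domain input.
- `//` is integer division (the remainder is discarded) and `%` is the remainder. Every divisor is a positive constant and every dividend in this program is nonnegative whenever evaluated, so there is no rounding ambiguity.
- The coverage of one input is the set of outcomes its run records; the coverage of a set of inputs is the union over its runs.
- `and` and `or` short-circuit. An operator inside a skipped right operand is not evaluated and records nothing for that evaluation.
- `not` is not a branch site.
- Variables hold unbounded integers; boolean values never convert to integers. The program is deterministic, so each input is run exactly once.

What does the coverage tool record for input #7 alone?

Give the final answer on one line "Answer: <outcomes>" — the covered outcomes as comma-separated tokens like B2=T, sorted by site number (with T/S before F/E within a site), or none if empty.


Simulating input #7 (d=6, r=6) step by step:
  B1->T, B4->T, B4->T, B4->T, B4->T, B4->T, B4->F, B5->F, B6->F, B7->T
  B7->F, B8->F, B10->S, B9->F
collecting distinct outcomes: B1=T, B4=T, B4=F, B5=F, B6=F, B7=T, B7=F, B8=F, B9=F, B10=S
Answer: B1=T, B4=T, B4=F, B5=F, B6=F, B7=T, B7=F, B8=F, B9=F, B10=S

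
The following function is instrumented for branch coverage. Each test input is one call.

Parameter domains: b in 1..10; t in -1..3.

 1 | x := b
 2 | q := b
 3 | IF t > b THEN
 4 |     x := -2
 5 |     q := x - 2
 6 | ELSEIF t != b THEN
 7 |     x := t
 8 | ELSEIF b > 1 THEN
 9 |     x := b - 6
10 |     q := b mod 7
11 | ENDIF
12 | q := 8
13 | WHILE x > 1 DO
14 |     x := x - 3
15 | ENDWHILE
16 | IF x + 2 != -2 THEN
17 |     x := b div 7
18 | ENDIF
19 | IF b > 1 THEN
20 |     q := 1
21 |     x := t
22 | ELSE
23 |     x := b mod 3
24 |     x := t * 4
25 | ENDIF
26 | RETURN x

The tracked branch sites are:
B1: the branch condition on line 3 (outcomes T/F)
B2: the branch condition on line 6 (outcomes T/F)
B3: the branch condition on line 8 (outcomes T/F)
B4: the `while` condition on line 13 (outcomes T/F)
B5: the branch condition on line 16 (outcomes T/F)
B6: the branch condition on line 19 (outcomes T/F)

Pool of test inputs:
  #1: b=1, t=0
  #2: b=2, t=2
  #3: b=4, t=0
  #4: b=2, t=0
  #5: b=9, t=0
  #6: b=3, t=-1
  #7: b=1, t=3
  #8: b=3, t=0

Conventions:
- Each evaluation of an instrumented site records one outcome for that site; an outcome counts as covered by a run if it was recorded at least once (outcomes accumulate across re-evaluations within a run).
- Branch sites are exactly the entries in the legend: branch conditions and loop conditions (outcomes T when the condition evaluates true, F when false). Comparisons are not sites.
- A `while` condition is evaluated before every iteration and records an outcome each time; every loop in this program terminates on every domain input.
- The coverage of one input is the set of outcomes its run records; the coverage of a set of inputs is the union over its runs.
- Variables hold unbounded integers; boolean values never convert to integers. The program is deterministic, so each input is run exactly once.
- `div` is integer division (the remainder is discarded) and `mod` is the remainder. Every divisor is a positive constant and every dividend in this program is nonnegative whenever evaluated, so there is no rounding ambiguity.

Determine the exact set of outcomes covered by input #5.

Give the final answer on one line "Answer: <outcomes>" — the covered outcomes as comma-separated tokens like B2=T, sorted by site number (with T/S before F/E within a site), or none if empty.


Simulating input #5 (b=9, t=0) step by step:
  B1->F, B2->T, B4->F, B5->T, B6->T
deduplicating events, the covered set is: B1=F, B2=T, B4=F, B5=T, B6=T
Answer: B1=F, B2=T, B4=F, B5=T, B6=T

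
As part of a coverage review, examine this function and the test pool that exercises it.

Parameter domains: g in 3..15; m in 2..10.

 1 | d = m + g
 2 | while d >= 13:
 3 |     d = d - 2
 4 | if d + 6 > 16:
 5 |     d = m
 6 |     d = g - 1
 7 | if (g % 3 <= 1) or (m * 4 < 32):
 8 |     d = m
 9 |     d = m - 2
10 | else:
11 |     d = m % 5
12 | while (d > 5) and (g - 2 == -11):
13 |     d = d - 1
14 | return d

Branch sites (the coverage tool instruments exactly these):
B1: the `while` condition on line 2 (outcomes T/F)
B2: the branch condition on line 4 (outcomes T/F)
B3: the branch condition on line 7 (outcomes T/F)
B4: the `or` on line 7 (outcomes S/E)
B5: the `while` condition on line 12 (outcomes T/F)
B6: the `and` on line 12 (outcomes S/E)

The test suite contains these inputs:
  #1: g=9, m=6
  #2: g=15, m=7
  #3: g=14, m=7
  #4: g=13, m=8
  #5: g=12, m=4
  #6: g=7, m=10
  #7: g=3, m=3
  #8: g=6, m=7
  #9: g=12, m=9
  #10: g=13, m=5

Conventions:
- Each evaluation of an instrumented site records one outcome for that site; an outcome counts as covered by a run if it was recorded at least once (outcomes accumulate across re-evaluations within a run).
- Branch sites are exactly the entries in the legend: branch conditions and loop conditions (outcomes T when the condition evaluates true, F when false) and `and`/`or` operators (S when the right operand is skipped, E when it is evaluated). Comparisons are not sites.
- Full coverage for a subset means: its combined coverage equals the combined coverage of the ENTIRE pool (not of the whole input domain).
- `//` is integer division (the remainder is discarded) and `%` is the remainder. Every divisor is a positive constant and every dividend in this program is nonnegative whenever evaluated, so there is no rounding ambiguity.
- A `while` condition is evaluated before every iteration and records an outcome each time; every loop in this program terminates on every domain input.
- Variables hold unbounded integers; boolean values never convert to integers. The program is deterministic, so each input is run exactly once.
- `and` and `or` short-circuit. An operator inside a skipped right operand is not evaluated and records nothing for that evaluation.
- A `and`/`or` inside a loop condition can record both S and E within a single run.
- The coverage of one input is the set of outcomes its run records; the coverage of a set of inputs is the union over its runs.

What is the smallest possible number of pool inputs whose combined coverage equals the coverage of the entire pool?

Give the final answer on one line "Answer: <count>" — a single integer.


#1 (g=9, m=6) -> covered: B1=T, B1=F, B2=T, B3=T, B4=S, B5=F, B6=S
#2 (g=15, m=7) -> covered: B1=T, B1=F, B2=T, B3=T, B4=S, B5=F, B6=S
#3 (g=14, m=7) -> covered: B1=T, B1=F, B2=T, B3=T, B4=E, B5=F, B6=S
#4 (g=13, m=8) -> covered: B1=T, B1=F, B2=T, B3=T, B4=S, B5=F, B6=E
#5 (g=12, m=4) -> covered: B1=T, B1=F, B2=T, B3=T, B4=S, B5=F, B6=S
#6 (g=7, m=10) -> covered: B1=T, B1=F, B2=T, B3=T, B4=S, B5=F, B6=E
#7 (g=3, m=3) -> covered: B1=F, B2=F, B3=T, B4=S, B5=F, B6=S
#8 (g=6, m=7) -> covered: B1=T, B1=F, B2=T, B3=T, B4=S, B5=F, B6=S
#9 (g=12, m=9) -> covered: B1=T, B1=F, B2=T, B3=T, B4=S, B5=F, B6=E
#10 (g=13, m=5) -> covered: B1=T, B1=F, B2=T, B3=T, B4=S, B5=F, B6=S
union over all inputs: B1=T, B1=F, B2=T, B2=F, B3=T, B4=S, B4=E, B5=F, B6=S, B6=E (10 outcomes)
no size-1 subset reaches all 10 outcomes (best union: 7/10)
no size-2 subset reaches all 10 outcomes (best union: 9/10)
at size 3, {3, 4, 7} reaches all 10 outcomes; every lexicographically earlier size-3 subset fails
Answer: 3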